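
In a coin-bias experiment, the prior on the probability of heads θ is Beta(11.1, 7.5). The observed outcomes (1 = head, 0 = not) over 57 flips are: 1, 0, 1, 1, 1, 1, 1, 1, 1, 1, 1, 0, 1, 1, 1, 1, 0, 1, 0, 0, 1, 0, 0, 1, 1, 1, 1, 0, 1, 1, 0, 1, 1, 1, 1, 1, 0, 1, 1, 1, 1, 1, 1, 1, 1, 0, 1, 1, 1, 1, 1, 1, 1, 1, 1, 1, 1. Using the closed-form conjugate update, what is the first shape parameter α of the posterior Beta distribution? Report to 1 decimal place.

57.1

The Beta prior is conjugate to a Binomial/Bernoulli likelihood; the update adds successes to α and failures to β.
Posterior: Beta(α+k, β+n−k) = Beta(11.1+46, 7.5+11) = Beta(57.1, 18.5).
Posterior α = 57.1.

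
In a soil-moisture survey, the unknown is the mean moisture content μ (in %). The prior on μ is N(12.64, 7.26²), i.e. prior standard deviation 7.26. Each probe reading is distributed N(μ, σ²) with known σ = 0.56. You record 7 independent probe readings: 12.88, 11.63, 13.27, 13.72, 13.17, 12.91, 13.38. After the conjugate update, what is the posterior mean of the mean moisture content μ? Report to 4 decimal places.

12.9940

For Normal data with known variance σ², a Normal(μ₀, σ₀²) prior on μ is conjugate. Posterior precision = 1/σ₀² + n/σ²; posterior mean is the precision-weighted average of μ₀ and x̄.
Σxᵢ = 12.88 + 11.63 + 13.27 + 13.72 + 13.17 + 12.91 + 13.38 = 90.96, so n·x̄ = 90.96.
σ₀² = 7.26² = 52.7076, σ² = 0.56² = 0.3136; σ² + n·σ₀² = 0.3136 + 7·52.7076 = 369.2668.
Posterior mean = (μ₀/σ₀² + n·x̄/σ²)/(1/σ₀² + n/σ²) = (σ²·μ₀ + σ₀²·n·x̄)/(σ² + n·σ₀²) = (0.3136·12.64 + 52.7076·90.96)/369.2668 = 4798.2472/369.2668 = 12.9940.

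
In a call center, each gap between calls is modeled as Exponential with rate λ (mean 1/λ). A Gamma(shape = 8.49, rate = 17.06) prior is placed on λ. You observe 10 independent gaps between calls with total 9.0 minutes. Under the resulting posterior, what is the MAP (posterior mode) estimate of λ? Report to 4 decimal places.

With a Gamma(shape α, rate β) prior on the exponential rate λ, the posterior after n observations with total T = Σxᵢ is Gamma(α+n, β+T).
Posterior: Gamma(8.49+10, 17.06+9.0) = Gamma(18.49, 26.06).
Mode = (α−1)/β = 0.6711.

0.6711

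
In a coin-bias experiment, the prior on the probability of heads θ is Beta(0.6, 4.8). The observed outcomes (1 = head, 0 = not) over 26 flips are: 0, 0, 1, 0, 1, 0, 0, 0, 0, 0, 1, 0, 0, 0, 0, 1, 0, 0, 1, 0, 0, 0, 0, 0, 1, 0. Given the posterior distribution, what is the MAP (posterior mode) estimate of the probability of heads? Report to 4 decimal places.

0.1905

The Beta prior is conjugate to a Binomial/Bernoulli likelihood; the update adds successes to α and failures to β.
Posterior: Beta(α+k, β+n−k) = Beta(0.6+6, 4.8+20) = Beta(6.6, 24.8).
Mode of Beta(a,b) for a,b>1 is (a−1)/(a+b−2) = 5.6/29.4 = 0.1905.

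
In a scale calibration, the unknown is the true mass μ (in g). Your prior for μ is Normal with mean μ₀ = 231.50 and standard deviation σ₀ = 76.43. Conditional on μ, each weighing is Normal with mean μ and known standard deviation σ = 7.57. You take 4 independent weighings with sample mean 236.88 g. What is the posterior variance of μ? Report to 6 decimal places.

14.291176

For Normal data with known variance σ², a Normal(μ₀, σ₀²) prior on μ is conjugate. Posterior precision = 1/σ₀² + n/σ²; posterior mean is the precision-weighted average of μ₀ and x̄.
σ₀² = 76.43² = 5841.5449, σ² = 7.57² = 57.3049; σ² + n·σ₀² = 57.3049 + 4·5841.5449 = 23423.4845.
Posterior precision = 1/σ₀² + n/σ² = 1/5841.5449 + 4/57.3049 = (σ² + n·σ₀²)/(σ₀²σ²) = 23423.4845/(5841.5449·57.3049); posterior variance σₙ² = σ₀²σ²/(σ² + n·σ₀²) = 5841.5449·57.3049/23423.4845 = 14.291176.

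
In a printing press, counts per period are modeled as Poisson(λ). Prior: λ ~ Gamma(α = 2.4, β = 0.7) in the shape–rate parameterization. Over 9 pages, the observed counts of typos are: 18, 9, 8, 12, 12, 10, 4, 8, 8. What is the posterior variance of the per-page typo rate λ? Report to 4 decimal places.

With a Gamma(shape α, rate β) prior, the Poisson likelihood is conjugate: the posterior is Gamma(α + ΣXᵢ, β + n).
Sum of counts S = 89 over n = 9 pages.
Posterior: Gamma(α+S, β+n) = Gamma(2.4+89, 0.7+9) = Gamma(91.4, 9.7).
Var = α/β² = 91.4/9.7² = 0.9714.

0.9714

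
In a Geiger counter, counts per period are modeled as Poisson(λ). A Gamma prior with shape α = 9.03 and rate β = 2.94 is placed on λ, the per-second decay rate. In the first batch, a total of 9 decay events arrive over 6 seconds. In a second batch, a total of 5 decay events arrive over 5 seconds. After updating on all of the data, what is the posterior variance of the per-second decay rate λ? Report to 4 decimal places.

With a Gamma(shape α, rate β) prior, the Poisson likelihood is conjugate: the posterior is Gamma(α + ΣXᵢ, β + n).
After batch 1: Gamma(α+S, β+n) = Gamma(9.03+9, 2.94+6) = Gamma(18.03, 8.94).
After batch 2: Gamma(α+S, β+n) = Gamma(18.03+5, 8.94+5) = Gamma(23.03, 13.94).
Var = α/β² = 23.03/13.94² = 0.1185.

0.1185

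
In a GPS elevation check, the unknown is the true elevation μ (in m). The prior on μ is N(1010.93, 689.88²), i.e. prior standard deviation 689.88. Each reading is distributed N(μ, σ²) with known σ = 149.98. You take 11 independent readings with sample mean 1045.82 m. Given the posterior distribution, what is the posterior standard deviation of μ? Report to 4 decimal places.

45.1238

For Normal data with known variance σ², a Normal(μ₀, σ₀²) prior on μ is conjugate. Posterior precision = 1/σ₀² + n/σ²; posterior mean is the precision-weighted average of μ₀ and x̄.
σ₀² = 689.88² = 475934.4144, σ² = 149.98² = 22494.0004; σ² + n·σ₀² = 22494.0004 + 11·475934.4144 = 5257772.5588.
Posterior precision = 1/σ₀² + n/σ² = 1/475934.4144 + 11/22494.0004 = (σ² + n·σ₀²)/(σ₀²σ²) = 5257772.5588/(475934.4144·22494.0004); posterior variance σₙ² = σ₀²σ²/(σ² + n·σ₀²) = 475934.4144·22494.0004/5257772.5588 = 2036.160520.
Posterior SD = √σₙ² = √(475934.4144·22494.0004/5257772.5588) = 45.1238.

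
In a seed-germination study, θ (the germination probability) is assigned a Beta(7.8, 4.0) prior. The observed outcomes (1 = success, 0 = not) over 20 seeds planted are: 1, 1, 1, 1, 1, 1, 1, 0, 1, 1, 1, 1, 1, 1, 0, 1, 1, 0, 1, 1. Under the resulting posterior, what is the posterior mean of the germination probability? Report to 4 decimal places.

The Beta prior is conjugate to a Binomial/Bernoulli likelihood; the update adds successes to α and failures to β.
Posterior: Beta(α+k, β+n−k) = Beta(7.8+17, 4.0+3) = Beta(24.8, 7.0).
Posterior mean = α/(α+β) = 24.8/31.8 = 0.7799.

0.7799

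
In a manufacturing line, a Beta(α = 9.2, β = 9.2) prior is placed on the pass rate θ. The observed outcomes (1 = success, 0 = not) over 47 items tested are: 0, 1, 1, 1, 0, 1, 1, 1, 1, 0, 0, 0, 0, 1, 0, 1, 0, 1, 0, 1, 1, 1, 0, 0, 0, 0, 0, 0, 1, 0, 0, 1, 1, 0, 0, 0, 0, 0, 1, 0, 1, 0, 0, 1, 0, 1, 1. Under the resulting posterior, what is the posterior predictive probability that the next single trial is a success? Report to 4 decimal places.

0.4618

The Beta prior is conjugate to a Binomial/Bernoulli likelihood; the update adds successes to α and failures to β.
Posterior: Beta(α+k, β+n−k) = Beta(9.2+21, 9.2+26) = Beta(30.2, 35.2).
For a single future Bernoulli trial, P(success | data) = α/(α+β) = 0.4618.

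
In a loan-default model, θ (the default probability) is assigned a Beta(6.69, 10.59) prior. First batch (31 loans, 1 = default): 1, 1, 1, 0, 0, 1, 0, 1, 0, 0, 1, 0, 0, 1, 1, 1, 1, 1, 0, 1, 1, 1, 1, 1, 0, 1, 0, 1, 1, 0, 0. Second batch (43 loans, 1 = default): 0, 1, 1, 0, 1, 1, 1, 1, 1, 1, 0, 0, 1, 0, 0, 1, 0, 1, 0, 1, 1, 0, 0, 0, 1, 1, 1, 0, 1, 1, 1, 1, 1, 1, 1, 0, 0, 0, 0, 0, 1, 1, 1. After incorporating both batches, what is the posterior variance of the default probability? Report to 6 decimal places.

The Beta prior is conjugate to a Binomial/Bernoulli likelihood; the update adds successes to α and failures to β.
After batch 1: Beta(6.69+19, 10.59+12) = Beta(25.69, 22.59).
After batch 2: Beta(25.69+26, 22.59+17) = Beta(51.69, 39.59).
Var = αβ/((α+β)²(α+β+1)) = 51.69·39.59/(91.28²·92.28) = 0.002662.

0.002662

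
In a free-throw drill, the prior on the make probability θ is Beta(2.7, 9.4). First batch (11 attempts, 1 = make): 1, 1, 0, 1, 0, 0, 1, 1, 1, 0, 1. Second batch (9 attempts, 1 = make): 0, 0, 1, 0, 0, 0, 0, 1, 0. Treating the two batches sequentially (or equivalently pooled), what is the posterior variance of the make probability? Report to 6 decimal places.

0.006998

The Beta prior is conjugate to a Binomial/Bernoulli likelihood; the update adds successes to α and failures to β.
After batch 1: Beta(2.7+7, 9.4+4) = Beta(9.7, 13.4).
After batch 2: Beta(9.7+2, 13.4+7) = Beta(11.7, 20.4).
Var = αβ/((α+β)²(α+β+1)) = 11.7·20.4/(32.1²·33.1) = 0.006998.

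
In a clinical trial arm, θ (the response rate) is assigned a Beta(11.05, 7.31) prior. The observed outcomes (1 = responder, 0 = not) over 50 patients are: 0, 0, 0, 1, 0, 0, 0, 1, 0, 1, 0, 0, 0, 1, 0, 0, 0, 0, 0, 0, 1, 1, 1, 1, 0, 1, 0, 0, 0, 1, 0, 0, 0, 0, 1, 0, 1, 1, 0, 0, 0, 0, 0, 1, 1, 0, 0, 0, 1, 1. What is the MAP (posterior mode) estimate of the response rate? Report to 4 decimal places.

0.4076

The Beta prior is conjugate to a Binomial/Bernoulli likelihood; the update adds successes to α and failures to β.
Posterior: Beta(α+k, β+n−k) = Beta(11.05+17, 7.31+33) = Beta(28.05, 40.31).
Mode of Beta(a,b) for a,b>1 is (a−1)/(a+b−2) = 27.05/66.36 = 0.4076.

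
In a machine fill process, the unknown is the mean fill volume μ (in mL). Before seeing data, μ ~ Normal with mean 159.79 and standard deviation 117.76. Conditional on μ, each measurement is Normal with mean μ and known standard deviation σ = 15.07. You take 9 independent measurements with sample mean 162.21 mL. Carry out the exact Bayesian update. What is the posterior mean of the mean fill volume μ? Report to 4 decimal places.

For Normal data with known variance σ², a Normal(μ₀, σ₀²) prior on μ is conjugate. Posterior precision = 1/σ₀² + n/σ²; posterior mean is the precision-weighted average of μ₀ and x̄.
n·x̄ = 9·162.21 = 1459.89.
σ₀² = 117.76² = 13867.4176, σ² = 15.07² = 227.1049; σ² + n·σ₀² = 227.1049 + 9·13867.4176 = 125033.8633.
Posterior mean = (μ₀/σ₀² + n·x̄/σ²)/(1/σ₀² + n/σ²) = (σ²·μ₀ + σ₀²·n·x̄)/(σ² + n·σ₀²) = (227.1049·159.79 + 13867.4176·1459.89)/125033.8633 = 20281193.372035/125033.8633 = 162.2056.

162.2056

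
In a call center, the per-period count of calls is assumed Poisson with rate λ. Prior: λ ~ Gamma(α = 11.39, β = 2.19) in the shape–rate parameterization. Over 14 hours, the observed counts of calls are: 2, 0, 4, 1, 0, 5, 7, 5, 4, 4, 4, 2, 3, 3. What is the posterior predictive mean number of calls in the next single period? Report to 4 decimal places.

With a Gamma(shape α, rate β) prior, the Poisson likelihood is conjugate: the posterior is Gamma(α + ΣXᵢ, β + n).
Sum of counts S = 44 over n = 14 hours.
Posterior: Gamma(α+S, β+n) = Gamma(11.39+44, 2.19+14) = Gamma(55.39, 16.19).
The predictive distribution for one future period is NegBinom with mean α/β = 3.4212.

3.4212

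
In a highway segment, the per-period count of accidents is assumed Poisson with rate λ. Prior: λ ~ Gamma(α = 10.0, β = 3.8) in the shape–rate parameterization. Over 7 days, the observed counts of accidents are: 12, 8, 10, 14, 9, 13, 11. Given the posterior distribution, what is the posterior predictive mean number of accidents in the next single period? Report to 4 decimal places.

With a Gamma(shape α, rate β) prior, the Poisson likelihood is conjugate: the posterior is Gamma(α + ΣXᵢ, β + n).
Sum of counts S = 77 over n = 7 days.
Posterior: Gamma(α+S, β+n) = Gamma(10.0+77, 3.8+7) = Gamma(87.0, 10.8).
The predictive distribution for one future period is NegBinom with mean α/β = 8.0556.

8.0556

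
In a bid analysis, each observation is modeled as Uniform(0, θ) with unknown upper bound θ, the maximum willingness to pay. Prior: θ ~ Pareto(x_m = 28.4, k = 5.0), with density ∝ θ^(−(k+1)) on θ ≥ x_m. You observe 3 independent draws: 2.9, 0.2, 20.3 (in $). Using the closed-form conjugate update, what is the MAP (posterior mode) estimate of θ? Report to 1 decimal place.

A Pareto(scale x_m, shape k) prior on the upper bound θ of Uniform(0, θ) is conjugate: posterior is Pareto(max(x_m, max xᵢ), k + n).
Sample maximum = 20.3; prior scale x_m = 28.4 → posterior scale = max = 28.4.
Posterior shape = 5.0 + 3 = 8.0.
The Pareto density is decreasing on [x_m, ∞), so the mode is x_m = 28.4.

28.4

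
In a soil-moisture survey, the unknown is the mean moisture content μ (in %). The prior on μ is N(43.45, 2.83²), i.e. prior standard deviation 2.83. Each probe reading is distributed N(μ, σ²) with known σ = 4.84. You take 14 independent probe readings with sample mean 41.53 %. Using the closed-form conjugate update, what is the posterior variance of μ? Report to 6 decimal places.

1.384087

For Normal data with known variance σ², a Normal(μ₀, σ₀²) prior on μ is conjugate. Posterior precision = 1/σ₀² + n/σ²; posterior mean is the precision-weighted average of μ₀ and x̄.
σ₀² = 2.83² = 8.0089, σ² = 4.84² = 23.4256; σ² + n·σ₀² = 23.4256 + 14·8.0089 = 135.5502.
Posterior precision = 1/σ₀² + n/σ² = 1/8.0089 + 14/23.4256 = (σ² + n·σ₀²)/(σ₀²σ²) = 135.5502/(8.0089·23.4256); posterior variance σₙ² = σ₀²σ²/(σ² + n·σ₀²) = 8.0089·23.4256/135.5502 = 1.384087.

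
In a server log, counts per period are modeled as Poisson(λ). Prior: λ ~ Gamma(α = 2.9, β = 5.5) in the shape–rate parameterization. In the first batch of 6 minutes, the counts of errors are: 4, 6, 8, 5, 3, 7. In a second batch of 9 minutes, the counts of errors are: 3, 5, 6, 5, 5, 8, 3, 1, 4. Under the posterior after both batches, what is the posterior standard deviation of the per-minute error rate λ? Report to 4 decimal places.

With a Gamma(shape α, rate β) prior, the Poisson likelihood is conjugate: the posterior is Gamma(α + ΣXᵢ, β + n).
Batch 1: sum of counts S = 33 over n = 6 minutes.
After batch 1: Gamma(α+S, β+n) = Gamma(2.9+33, 5.5+6) = Gamma(35.9, 11.5).
Batch 2: sum of counts S = 40 over n = 9 minutes.
After batch 2: Gamma(α+S, β+n) = Gamma(35.9+40, 11.5+9) = Gamma(75.9, 20.5).
SD = √α/β = √75.9/20.5 = 0.4250.

0.4250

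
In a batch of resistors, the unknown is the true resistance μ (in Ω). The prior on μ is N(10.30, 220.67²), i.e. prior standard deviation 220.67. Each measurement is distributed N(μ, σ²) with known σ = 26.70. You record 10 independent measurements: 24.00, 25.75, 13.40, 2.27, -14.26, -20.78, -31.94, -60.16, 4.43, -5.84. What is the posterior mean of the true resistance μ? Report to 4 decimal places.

-6.2887

For Normal data with known variance σ², a Normal(μ₀, σ₀²) prior on μ is conjugate. Posterior precision = 1/σ₀² + n/σ²; posterior mean is the precision-weighted average of μ₀ and x̄.
Σxᵢ = 24.00 + 25.75 + 13.40 + 2.27 + (-14.26) + (-20.78) + (-31.94) + (-60.16) + 4.43 + (-5.84) = -63.13, so n·x̄ = -63.13.
σ₀² = 220.67² = 48695.2489, σ² = 26.70² = 712.89; σ² + n·σ₀² = 712.89 + 10·48695.2489 = 487665.379.
Posterior mean = (μ₀/σ₀² + n·x̄/σ²)/(1/σ₀² + n/σ²) = (σ²·μ₀ + σ₀²·n·x̄)/(σ² + n·σ₀²) = (712.89·10.30 + 48695.2489·(-63.13))/487665.379 = -3066788.296057/487665.379 = -6.2887.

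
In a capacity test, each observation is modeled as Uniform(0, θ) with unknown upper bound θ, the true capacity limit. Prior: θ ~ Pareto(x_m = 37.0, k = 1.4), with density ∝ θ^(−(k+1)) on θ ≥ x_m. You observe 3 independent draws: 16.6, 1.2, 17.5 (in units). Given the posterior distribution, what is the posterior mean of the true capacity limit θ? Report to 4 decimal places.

47.8824

A Pareto(scale x_m, shape k) prior on the upper bound θ of Uniform(0, θ) is conjugate: posterior is Pareto(max(x_m, max xᵢ), k + n).
Sample maximum = 17.5; prior scale x_m = 37.0 → posterior scale = max = 37.0.
Posterior shape = 1.4 + 3 = 4.4.
E[θ|data] = k·x_m/(k−1) = 4.4·37.0/3.4 = 47.8824.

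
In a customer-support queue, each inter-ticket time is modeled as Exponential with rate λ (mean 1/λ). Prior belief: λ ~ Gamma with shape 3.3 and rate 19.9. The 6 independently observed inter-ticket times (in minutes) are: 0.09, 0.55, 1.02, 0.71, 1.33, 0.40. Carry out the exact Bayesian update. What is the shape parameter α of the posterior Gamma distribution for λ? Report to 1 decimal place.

With a Gamma(shape α, rate β) prior on the exponential rate λ, the posterior after n observations with total T = Σxᵢ is Gamma(α+n, β+T).
Sum of observations T = 4.10 minutes; n = 6.
Posterior: Gamma(3.3+6, 19.9+4.10) = Gamma(9.3, 24.00).
Posterior α = 9.3.

9.3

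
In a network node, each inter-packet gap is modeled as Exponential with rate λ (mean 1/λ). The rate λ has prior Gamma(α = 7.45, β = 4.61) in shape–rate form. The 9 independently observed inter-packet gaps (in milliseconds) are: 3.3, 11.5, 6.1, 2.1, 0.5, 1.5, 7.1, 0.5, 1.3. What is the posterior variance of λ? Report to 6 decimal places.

0.011092

With a Gamma(shape α, rate β) prior on the exponential rate λ, the posterior after n observations with total T = Σxᵢ is Gamma(α+n, β+T).
Sum of observations T = 33.9 milliseconds; n = 9.
Posterior: Gamma(7.45+9, 4.61+33.9) = Gamma(16.45, 38.51).
Var = α/β² = 0.011092.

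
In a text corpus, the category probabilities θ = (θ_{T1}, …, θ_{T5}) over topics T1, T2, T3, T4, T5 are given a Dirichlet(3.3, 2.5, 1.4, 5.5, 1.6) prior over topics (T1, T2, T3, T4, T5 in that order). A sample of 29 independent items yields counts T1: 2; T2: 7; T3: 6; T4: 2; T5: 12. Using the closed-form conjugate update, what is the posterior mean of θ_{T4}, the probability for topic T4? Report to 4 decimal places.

0.1732

The Dirichlet prior is conjugate to the Multinomial likelihood: each posterior αⱼ = prior αⱼ + observed count nⱼ.
Posterior concentration: (5.3, 9.5, 7.4, 7.5, 13.6), total = 43.3.
E[θ_{T4}|data] = α_{T4}/Σα = 7.5/43.3 = 0.1732.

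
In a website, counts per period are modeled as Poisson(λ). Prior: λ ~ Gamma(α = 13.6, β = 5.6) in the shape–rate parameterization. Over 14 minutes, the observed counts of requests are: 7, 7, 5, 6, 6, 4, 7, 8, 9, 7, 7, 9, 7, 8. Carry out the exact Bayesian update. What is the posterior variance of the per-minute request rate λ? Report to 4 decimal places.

0.2879

With a Gamma(shape α, rate β) prior, the Poisson likelihood is conjugate: the posterior is Gamma(α + ΣXᵢ, β + n).
Sum of counts S = 97 over n = 14 minutes.
Posterior: Gamma(α+S, β+n) = Gamma(13.6+97, 5.6+14) = Gamma(110.6, 19.6).
Var = α/β² = 110.6/19.6² = 0.2879.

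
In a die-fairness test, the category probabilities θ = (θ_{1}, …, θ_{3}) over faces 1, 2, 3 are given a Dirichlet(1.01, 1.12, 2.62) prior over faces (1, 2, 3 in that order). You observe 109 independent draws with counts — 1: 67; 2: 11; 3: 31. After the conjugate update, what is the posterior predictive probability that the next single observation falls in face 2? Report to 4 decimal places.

The Dirichlet prior is conjugate to the Multinomial likelihood: each posterior αⱼ = prior αⱼ + observed count nⱼ.
Posterior concentration: (68.01, 12.12, 33.62), total = 113.75.
P(next = 2 | data) = α_{2}/Σα = 0.1065.

0.1065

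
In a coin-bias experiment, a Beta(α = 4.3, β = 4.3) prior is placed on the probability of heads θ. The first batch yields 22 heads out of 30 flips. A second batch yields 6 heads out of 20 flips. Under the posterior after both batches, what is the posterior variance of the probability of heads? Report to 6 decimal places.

0.004151

The Beta prior is conjugate to a Binomial/Bernoulli likelihood; the update adds successes to α and failures to β.
After batch 1: Beta(4.3+22, 4.3+8) = Beta(26.3, 12.3).
After batch 2: Beta(26.3+6, 12.3+14) = Beta(32.3, 26.3).
Var = αβ/((α+β)²(α+β+1)) = 32.3·26.3/(58.6²·59.6) = 0.004151.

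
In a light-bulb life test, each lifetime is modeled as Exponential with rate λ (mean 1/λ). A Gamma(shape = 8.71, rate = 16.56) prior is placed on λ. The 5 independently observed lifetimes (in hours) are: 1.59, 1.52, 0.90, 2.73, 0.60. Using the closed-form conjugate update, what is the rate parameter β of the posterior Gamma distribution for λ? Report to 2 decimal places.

With a Gamma(shape α, rate β) prior on the exponential rate λ, the posterior after n observations with total T = Σxᵢ is Gamma(α+n, β+T).
Sum of observations T = 7.34 hours; n = 5.
Posterior: Gamma(8.71+5, 16.56+7.34) = Gamma(13.71, 23.90).
Posterior β = 23.90.

23.90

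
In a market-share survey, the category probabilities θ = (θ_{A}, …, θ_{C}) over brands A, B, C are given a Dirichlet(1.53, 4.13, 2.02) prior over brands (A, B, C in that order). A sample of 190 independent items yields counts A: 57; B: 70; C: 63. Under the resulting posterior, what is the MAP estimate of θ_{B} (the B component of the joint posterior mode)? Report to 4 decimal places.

0.3756

The Dirichlet prior is conjugate to the Multinomial likelihood: each posterior αⱼ = prior αⱼ + observed count nⱼ.
Posterior concentration: (58.53, 74.13, 65.02), total = 197.68.
Joint mode component: (α_{B}−1)/(Σα−K) = 73.13/194.68 = 0.3756.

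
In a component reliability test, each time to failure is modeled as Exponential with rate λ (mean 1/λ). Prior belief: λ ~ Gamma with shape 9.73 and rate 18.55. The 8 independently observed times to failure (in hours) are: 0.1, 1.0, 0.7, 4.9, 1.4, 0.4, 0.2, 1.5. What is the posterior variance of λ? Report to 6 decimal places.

With a Gamma(shape α, rate β) prior on the exponential rate λ, the posterior after n observations with total T = Σxᵢ is Gamma(α+n, β+T).
Sum of observations T = 10.2 hours; n = 8.
Posterior: Gamma(9.73+8, 18.55+10.2) = Gamma(17.73, 28.75).
Var = α/β² = 0.021450.

0.021450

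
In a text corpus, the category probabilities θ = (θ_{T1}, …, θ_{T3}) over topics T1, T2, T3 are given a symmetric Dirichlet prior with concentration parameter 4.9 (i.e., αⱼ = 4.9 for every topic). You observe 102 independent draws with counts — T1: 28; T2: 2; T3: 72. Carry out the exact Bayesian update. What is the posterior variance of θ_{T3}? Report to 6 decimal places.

0.001909

The Dirichlet prior is conjugate to the Multinomial likelihood: each posterior αⱼ = prior αⱼ + observed count nⱼ.
Posterior concentration: (32.9, 6.9, 76.9), total = 116.7.
Var[θ_j] = α_j(Σα−α_j)/((Σα)²(Σα+1)) = 76.9·39.8/(116.7²·117.7) = 0.001909.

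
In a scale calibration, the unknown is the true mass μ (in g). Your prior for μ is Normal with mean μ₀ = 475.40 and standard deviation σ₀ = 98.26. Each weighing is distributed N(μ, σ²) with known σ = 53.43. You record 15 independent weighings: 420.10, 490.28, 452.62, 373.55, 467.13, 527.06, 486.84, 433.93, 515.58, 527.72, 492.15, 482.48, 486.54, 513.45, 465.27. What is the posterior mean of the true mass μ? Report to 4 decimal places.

475.6419

For Normal data with known variance σ², a Normal(μ₀, σ₀²) prior on μ is conjugate. Posterior precision = 1/σ₀² + n/σ²; posterior mean is the precision-weighted average of μ₀ and x̄.
Σxᵢ = 420.10 + 490.28 + 452.62 + 373.55 + 467.13 + 527.06 + 486.84 + 433.93 + 515.58 + 527.72 + 492.15 + 482.48 + 486.54 + 513.45 + 465.27 = 7134.7, so n·x̄ = 7134.7.
σ₀² = 98.26² = 9655.0276, σ² = 53.43² = 2854.7649; σ² + n·σ₀² = 2854.7649 + 15·9655.0276 = 147680.1789.
Posterior mean = (μ₀/σ₀² + n·x̄/σ²)/(1/σ₀² + n/σ²) = (σ²·μ₀ + σ₀²·n·x̄)/(σ² + n·σ₀²) = (2854.7649·475.40 + 9655.0276·7134.7)/147680.1789 = 70242880.65118/147680.1789 = 475.6419.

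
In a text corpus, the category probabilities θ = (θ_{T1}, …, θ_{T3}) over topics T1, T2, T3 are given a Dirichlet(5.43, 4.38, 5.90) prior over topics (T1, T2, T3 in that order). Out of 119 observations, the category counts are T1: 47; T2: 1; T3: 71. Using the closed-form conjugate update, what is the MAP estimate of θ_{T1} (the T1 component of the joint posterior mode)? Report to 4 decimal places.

The Dirichlet prior is conjugate to the Multinomial likelihood: each posterior αⱼ = prior αⱼ + observed count nⱼ.
Posterior concentration: (52.43, 5.38, 76.90), total = 134.71.
Joint mode component: (α_{T1}−1)/(Σα−K) = 51.43/131.71 = 0.3905.

0.3905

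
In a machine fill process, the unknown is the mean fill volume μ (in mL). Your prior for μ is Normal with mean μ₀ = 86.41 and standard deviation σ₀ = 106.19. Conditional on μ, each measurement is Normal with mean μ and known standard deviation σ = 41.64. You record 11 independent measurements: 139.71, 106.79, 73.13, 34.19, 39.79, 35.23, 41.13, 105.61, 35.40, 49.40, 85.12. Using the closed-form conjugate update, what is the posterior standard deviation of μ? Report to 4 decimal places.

12.4681

For Normal data with known variance σ², a Normal(μ₀, σ₀²) prior on μ is conjugate. Posterior precision = 1/σ₀² + n/σ²; posterior mean is the precision-weighted average of μ₀ and x̄.
σ₀² = 106.19² = 11276.3161, σ² = 41.64² = 1733.8896; σ² + n·σ₀² = 1733.8896 + 11·11276.3161 = 125773.3667.
Posterior precision = 1/σ₀² + n/σ² = 1/11276.3161 + 11/1733.8896 = (σ² + n·σ₀²)/(σ₀²σ²) = 125773.3667/(11276.3161·1733.8896); posterior variance σₙ² = σ₀²σ²/(σ² + n·σ₀²) = 11276.3161·1733.8896/125773.3667 = 155.453318.
Posterior SD = √σₙ² = √(11276.3161·1733.8896/125773.3667) = 12.4681.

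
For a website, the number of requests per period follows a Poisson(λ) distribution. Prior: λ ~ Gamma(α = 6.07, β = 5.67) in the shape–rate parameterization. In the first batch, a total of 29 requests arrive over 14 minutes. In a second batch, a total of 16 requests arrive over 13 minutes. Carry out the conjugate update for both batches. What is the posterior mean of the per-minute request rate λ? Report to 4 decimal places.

1.5632

With a Gamma(shape α, rate β) prior, the Poisson likelihood is conjugate: the posterior is Gamma(α + ΣXᵢ, β + n).
After batch 1: Gamma(α+S, β+n) = Gamma(6.07+29, 5.67+14) = Gamma(35.07, 19.67).
After batch 2: Gamma(α+S, β+n) = Gamma(35.07+16, 19.67+13) = Gamma(51.07, 32.67).
Posterior mean = α/β = 51.07/32.67 = 1.5632.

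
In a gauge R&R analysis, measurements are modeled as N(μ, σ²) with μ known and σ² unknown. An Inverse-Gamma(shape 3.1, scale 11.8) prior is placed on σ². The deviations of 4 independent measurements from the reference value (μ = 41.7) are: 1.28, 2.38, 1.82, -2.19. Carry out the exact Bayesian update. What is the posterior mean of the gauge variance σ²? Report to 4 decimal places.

With known mean μ and an Inverse-Gamma(α, β) prior on σ², the Normal likelihood is conjugate: posterior is Inv-Gamma(α + n/2, β + Σ(xᵢ−μ)²/2).
Σ(xᵢ−μ)² = (1.28)² + (2.38)² + (1.82)² + (-2.19)² = 15.4113.
Posterior: Inv-Gamma(3.1 + 4/2, 11.8 + 15.4113/2) = Inv-Gamma(5.10, 19.50565).
E[σ²|data] = β/(α−1) = 19.50565/4.10 = 4.7575.

4.7575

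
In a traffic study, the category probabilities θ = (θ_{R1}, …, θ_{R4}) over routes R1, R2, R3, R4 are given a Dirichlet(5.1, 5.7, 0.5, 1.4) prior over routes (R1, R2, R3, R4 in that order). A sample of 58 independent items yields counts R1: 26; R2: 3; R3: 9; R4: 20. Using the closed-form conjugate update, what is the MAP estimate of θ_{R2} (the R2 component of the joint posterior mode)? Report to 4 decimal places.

0.1154

The Dirichlet prior is conjugate to the Multinomial likelihood: each posterior αⱼ = prior αⱼ + observed count nⱼ.
Posterior concentration: (31.1, 8.7, 9.5, 21.4), total = 70.7.
Joint mode component: (α_{R2}−1)/(Σα−K) = 7.7/66.7 = 0.1154.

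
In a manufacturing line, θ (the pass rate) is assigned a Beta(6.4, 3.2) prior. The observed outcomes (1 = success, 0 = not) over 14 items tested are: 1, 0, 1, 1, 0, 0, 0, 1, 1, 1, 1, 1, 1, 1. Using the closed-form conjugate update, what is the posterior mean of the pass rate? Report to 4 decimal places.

0.6949

The Beta prior is conjugate to a Binomial/Bernoulli likelihood; the update adds successes to α and failures to β.
Posterior: Beta(α+k, β+n−k) = Beta(6.4+10, 3.2+4) = Beta(16.4, 7.2).
Posterior mean = α/(α+β) = 16.4/23.6 = 0.6949.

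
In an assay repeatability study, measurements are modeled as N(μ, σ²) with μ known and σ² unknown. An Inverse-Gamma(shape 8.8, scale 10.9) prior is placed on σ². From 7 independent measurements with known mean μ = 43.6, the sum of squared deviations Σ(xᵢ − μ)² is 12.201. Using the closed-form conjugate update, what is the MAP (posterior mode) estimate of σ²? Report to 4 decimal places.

1.2782

With known mean μ and an Inverse-Gamma(α, β) prior on σ², the Normal likelihood is conjugate: posterior is Inv-Gamma(α + n/2, β + Σ(xᵢ−μ)²/2).
Posterior: Inv-Gamma(8.8 + 7/2, 10.9 + 12.201/2) = Inv-Gamma(12.30, 17.0005).
Mode = β/(α+1) = 17.0005/13.30 = 1.2782.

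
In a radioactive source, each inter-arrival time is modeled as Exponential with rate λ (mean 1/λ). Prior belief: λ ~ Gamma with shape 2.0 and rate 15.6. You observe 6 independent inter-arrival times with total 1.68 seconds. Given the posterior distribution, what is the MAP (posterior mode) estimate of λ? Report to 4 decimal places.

With a Gamma(shape α, rate β) prior on the exponential rate λ, the posterior after n observations with total T = Σxᵢ is Gamma(α+n, β+T).
Posterior: Gamma(2.0+6, 15.6+1.68) = Gamma(8.0, 17.28).
Mode = (α−1)/β = 0.4051.

0.4051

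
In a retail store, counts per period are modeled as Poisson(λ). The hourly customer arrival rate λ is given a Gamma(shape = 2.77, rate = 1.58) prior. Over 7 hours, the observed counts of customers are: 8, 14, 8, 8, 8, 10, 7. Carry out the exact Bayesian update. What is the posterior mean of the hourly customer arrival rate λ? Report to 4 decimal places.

With a Gamma(shape α, rate β) prior, the Poisson likelihood is conjugate: the posterior is Gamma(α + ΣXᵢ, β + n).
Sum of counts S = 63 over n = 7 hours.
Posterior: Gamma(α+S, β+n) = Gamma(2.77+63, 1.58+7) = Gamma(65.77, 8.58).
Posterior mean = α/β = 65.77/8.58 = 7.6655.

7.6655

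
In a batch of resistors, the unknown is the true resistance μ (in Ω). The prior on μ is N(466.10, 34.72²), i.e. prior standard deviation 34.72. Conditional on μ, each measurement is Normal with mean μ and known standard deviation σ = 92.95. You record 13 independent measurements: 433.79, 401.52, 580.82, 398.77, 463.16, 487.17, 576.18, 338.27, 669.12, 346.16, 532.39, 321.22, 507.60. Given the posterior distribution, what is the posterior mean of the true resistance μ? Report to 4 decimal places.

For Normal data with known variance σ², a Normal(μ₀, σ₀²) prior on μ is conjugate. Posterior precision = 1/σ₀² + n/σ²; posterior mean is the precision-weighted average of μ₀ and x̄.
Σxᵢ = 433.79 + 401.52 + 580.82 + 398.77 + 463.16 + 487.17 + 576.18 + 338.27 + 669.12 + 346.16 + 532.39 + 321.22 + 507.60 = 6056.17, so n·x̄ = 6056.17.
σ₀² = 34.72² = 1205.4784, σ² = 92.95² = 8639.7025; σ² + n·σ₀² = 8639.7025 + 13·1205.4784 = 24310.9217.
Posterior mean = (μ₀/σ₀² + n·x̄/σ²)/(1/σ₀² + n/σ²) = (σ²·μ₀ + σ₀²·n·x̄)/(σ² + n·σ₀²) = (8639.7025·466.10 + 1205.4784·6056.17)/24310.9217 = 11327547.456978/24310.9217 = 465.9448.

465.9448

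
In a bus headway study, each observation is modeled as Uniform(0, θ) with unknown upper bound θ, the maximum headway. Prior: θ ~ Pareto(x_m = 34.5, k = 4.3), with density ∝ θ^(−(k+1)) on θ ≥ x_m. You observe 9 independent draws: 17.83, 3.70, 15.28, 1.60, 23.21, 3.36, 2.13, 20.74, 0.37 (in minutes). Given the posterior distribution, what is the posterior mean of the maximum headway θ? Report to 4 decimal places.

A Pareto(scale x_m, shape k) prior on the upper bound θ of Uniform(0, θ) is conjugate: posterior is Pareto(max(x_m, max xᵢ), k + n).
Sample maximum = 23.21; prior scale x_m = 34.5 → posterior scale = max = 34.50.
Posterior shape = 4.3 + 9 = 13.3.
E[θ|data] = k·x_m/(k−1) = 13.3·34.50/12.3 = 37.3049.

37.3049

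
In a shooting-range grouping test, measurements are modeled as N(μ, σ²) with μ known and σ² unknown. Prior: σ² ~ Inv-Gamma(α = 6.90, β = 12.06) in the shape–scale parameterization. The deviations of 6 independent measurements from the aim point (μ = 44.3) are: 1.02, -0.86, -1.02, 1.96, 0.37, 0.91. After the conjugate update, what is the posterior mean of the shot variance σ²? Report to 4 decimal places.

1.7835

With known mean μ and an Inverse-Gamma(α, β) prior on σ², the Normal likelihood is conjugate: posterior is Inv-Gamma(α + n/2, β + Σ(xᵢ−μ)²/2).
Σ(xᵢ−μ)² = (1.02)² + (-0.86)² + (-1.02)² + (1.96)² + (0.37)² + (0.91)² = 7.6270.
Posterior: Inv-Gamma(6.90 + 6/2, 12.06 + 7.6270/2) = Inv-Gamma(9.90, 15.87350).
E[σ²|data] = β/(α−1) = 15.87350/8.90 = 1.7835.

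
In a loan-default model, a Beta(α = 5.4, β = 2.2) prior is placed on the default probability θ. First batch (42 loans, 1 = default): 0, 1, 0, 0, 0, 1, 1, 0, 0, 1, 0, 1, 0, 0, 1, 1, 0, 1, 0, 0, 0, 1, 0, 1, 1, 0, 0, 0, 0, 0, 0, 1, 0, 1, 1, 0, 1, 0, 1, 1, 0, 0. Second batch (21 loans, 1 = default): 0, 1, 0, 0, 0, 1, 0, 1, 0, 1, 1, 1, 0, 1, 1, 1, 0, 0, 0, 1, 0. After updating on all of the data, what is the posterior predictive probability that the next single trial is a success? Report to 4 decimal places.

0.4589

The Beta prior is conjugate to a Binomial/Bernoulli likelihood; the update adds successes to α and failures to β.
After batch 1: Beta(5.4+17, 2.2+25) = Beta(22.4, 27.2).
After batch 2: Beta(22.4+10, 27.2+11) = Beta(32.4, 38.2).
For a single future Bernoulli trial, P(success | data) = α/(α+β) = 0.4589.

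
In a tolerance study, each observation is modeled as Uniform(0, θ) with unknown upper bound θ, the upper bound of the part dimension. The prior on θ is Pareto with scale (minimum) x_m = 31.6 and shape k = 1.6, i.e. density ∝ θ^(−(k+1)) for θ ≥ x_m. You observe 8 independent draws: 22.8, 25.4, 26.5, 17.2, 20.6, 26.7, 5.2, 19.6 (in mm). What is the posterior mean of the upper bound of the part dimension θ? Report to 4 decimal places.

A Pareto(scale x_m, shape k) prior on the upper bound θ of Uniform(0, θ) is conjugate: posterior is Pareto(max(x_m, max xᵢ), k + n).
Sample maximum = 26.7; prior scale x_m = 31.6 → posterior scale = max = 31.6.
Posterior shape = 1.6 + 8 = 9.6.
E[θ|data] = k·x_m/(k−1) = 9.6·31.6/8.6 = 35.2744.

35.2744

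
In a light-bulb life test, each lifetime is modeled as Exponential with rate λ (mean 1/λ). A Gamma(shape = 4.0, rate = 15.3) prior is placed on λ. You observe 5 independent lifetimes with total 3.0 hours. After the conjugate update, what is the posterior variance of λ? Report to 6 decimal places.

With a Gamma(shape α, rate β) prior on the exponential rate λ, the posterior after n observations with total T = Σxᵢ is Gamma(α+n, β+T).
Posterior: Gamma(4.0+5, 15.3+3.0) = Gamma(9.0, 18.3).
Var = α/β² = 0.026874.

0.026874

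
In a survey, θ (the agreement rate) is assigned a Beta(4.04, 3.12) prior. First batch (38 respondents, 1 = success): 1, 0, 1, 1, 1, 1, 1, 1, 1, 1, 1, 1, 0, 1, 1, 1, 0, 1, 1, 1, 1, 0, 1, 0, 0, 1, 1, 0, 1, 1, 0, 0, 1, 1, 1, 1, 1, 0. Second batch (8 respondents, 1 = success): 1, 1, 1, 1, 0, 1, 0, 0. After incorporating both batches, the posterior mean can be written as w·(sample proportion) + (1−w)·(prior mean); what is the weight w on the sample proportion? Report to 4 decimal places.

0.8653

The Beta prior is conjugate to a Binomial/Bernoulli likelihood; the update adds successes to α and failures to β.
Total number of respondents: n = 38 + 8 = 46.
Posterior mean = (α₀+k)/(α₀+β₀+n) = [n/(α₀+β₀+n)]·(k/n) + [(α₀+β₀)/(α₀+β₀+n)]·α₀/(α₀+β₀), so only n and the prior enter the weight.
The weight on the data is w = n/(α₀+β₀+n) = 46/(4.04+3.12+46) = 46/53.16 = 0.8653.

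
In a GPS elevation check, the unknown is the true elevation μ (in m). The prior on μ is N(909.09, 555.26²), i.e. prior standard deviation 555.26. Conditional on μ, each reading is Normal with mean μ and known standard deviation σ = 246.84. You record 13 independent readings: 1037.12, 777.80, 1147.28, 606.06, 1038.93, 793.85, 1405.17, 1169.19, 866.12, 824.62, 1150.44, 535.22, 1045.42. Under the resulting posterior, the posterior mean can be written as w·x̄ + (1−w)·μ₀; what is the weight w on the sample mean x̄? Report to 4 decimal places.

For Normal data with known variance σ², a Normal(μ₀, σ₀²) prior on μ is conjugate. Posterior precision = 1/σ₀² + n/σ²; posterior mean is the precision-weighted average of μ₀ and x̄.
σ₀² = 555.26² = 308313.6676, σ² = 246.84² = 60929.9856. Prior precision 1/σ₀² = 1/308313.6676; data precision n/σ² = 13/60929.9856.
w = (n/σ²)/(1/σ₀² + n/σ²) = n·σ₀²/(σ² + n·σ₀²) = 13·308313.6676/(60929.9856 + 13·308313.6676) = 4008077.6788/4069007.6644 = 0.9850.

0.9850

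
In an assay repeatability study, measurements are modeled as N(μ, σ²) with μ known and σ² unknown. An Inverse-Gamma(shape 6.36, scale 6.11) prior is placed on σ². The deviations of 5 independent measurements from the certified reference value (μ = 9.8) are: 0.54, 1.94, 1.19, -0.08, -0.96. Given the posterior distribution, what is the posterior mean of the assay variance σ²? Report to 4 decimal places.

With known mean μ and an Inverse-Gamma(α, β) prior on σ², the Normal likelihood is conjugate: posterior is Inv-Gamma(α + n/2, β + Σ(xᵢ−μ)²/2).
Σ(xᵢ−μ)² = (0.54)² + (1.94)² + (1.19)² + (-0.08)² + (-0.96)² = 6.3993.
Posterior: Inv-Gamma(6.36 + 5/2, 6.11 + 6.3993/2) = Inv-Gamma(8.86, 9.30965).
E[σ²|data] = β/(α−1) = 9.30965/7.86 = 1.1844.

1.1844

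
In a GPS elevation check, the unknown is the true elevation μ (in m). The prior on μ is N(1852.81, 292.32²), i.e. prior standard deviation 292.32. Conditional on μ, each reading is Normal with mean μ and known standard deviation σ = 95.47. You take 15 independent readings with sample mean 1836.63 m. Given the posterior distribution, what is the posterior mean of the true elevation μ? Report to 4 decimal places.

1836.7442

For Normal data with known variance σ², a Normal(μ₀, σ₀²) prior on μ is conjugate. Posterior precision = 1/σ₀² + n/σ²; posterior mean is the precision-weighted average of μ₀ and x̄.
n·x̄ = 15·1836.63 = 27549.45.
σ₀² = 292.32² = 85450.9824, σ² = 95.47² = 9114.5209; σ² + n·σ₀² = 9114.5209 + 15·85450.9824 = 1290879.2569.
Posterior mean = (μ₀/σ₀² + n·x̄/σ²)/(1/σ₀² + n/σ²) = (σ²·μ₀ + σ₀²·n·x̄)/(σ² + n·σ₀²) = (9114.5209·1852.81 + 85450.9824·27549.45)/1290879.2569 = 2371015042.548409/1290879.2569 = 1836.7442.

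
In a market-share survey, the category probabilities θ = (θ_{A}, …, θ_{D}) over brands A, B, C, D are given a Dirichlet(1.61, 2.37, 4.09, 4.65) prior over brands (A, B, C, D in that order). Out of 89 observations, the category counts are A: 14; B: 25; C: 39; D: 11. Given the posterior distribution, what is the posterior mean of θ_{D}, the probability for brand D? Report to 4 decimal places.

The Dirichlet prior is conjugate to the Multinomial likelihood: each posterior αⱼ = prior αⱼ + observed count nⱼ.
Posterior concentration: (15.61, 27.37, 43.09, 15.65), total = 101.72.
E[θ_{D}|data] = α_{D}/Σα = 15.65/101.72 = 0.1539.

0.1539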